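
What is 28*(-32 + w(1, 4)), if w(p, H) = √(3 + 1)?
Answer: -840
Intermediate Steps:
w(p, H) = 2 (w(p, H) = √4 = 2)
28*(-32 + w(1, 4)) = 28*(-32 + 2) = 28*(-30) = -840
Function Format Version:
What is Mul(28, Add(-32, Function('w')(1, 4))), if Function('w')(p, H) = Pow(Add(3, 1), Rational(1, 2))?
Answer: -840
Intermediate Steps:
Function('w')(p, H) = 2 (Function('w')(p, H) = Pow(4, Rational(1, 2)) = 2)
Mul(28, Add(-32, Function('w')(1, 4))) = Mul(28, Add(-32, 2)) = Mul(28, -30) = -840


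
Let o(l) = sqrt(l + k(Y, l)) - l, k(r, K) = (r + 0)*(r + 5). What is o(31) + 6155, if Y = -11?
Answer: 6124 + sqrt(97) ≈ 6133.9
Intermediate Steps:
k(r, K) = r*(5 + r)
o(l) = sqrt(66 + l) - l (o(l) = sqrt(l - 11*(5 - 11)) - l = sqrt(l - 11*(-6)) - l = sqrt(l + 66) - l = sqrt(66 + l) - l)
o(31) + 6155 = (sqrt(66 + 31) - 1*31) + 6155 = (sqrt(97) - 31) + 6155 = (-31 + sqrt(97)) + 6155 = 6124 + sqrt(97)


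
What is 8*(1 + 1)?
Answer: 16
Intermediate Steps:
8*(1 + 1) = 8*2 = 16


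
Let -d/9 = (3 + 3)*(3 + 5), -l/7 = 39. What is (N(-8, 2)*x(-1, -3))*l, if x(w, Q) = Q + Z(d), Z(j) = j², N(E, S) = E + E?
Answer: 815160528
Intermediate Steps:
N(E, S) = 2*E
l = -273 (l = -7*39 = -273)
d = -432 (d = -9*(3 + 3)*(3 + 5) = -54*8 = -9*48 = -432)
x(w, Q) = 186624 + Q (x(w, Q) = Q + (-432)² = Q + 186624 = 186624 + Q)
(N(-8, 2)*x(-1, -3))*l = ((2*(-8))*(186624 - 3))*(-273) = -16*186621*(-273) = -2985936*(-273) = 815160528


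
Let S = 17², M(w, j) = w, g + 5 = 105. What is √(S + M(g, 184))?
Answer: √389 ≈ 19.723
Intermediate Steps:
g = 100 (g = -5 + 105 = 100)
S = 289
√(S + M(g, 184)) = √(289 + 100) = √389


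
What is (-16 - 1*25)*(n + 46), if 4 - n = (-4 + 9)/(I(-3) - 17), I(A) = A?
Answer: -8241/4 ≈ -2060.3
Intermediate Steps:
n = 17/4 (n = 4 - (-4 + 9)/(-3 - 17) = 4 - 5/(-20) = 4 - 5*(-1)/20 = 4 - 1*(-1/4) = 4 + 1/4 = 17/4 ≈ 4.2500)
(-16 - 1*25)*(n + 46) = (-16 - 1*25)*(17/4 + 46) = (-16 - 25)*(201/4) = -41*201/4 = -8241/4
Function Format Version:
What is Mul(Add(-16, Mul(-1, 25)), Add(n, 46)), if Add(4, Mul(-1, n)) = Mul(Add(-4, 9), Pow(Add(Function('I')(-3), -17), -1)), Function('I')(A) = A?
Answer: Rational(-8241, 4) ≈ -2060.3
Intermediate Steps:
n = Rational(17, 4) (n = Add(4, Mul(-1, Mul(Add(-4, 9), Pow(Add(-3, -17), -1)))) = Add(4, Mul(-1, Mul(5, Pow(-20, -1)))) = Add(4, Mul(-1, Mul(5, Rational(-1, 20)))) = Add(4, Mul(-1, Rational(-1, 4))) = Add(4, Rational(1, 4)) = Rational(17, 4) ≈ 4.2500)
Mul(Add(-16, Mul(-1, 25)), Add(n, 46)) = Mul(Add(-16, Mul(-1, 25)), Add(Rational(17, 4), 46)) = Mul(Add(-16, -25), Rational(201, 4)) = Mul(-41, Rational(201, 4)) = Rational(-8241, 4)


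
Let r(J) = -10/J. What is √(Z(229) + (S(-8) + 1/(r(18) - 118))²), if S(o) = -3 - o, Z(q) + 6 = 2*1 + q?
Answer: √284526301/1067 ≈ 15.809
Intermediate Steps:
Z(q) = -4 + q (Z(q) = -6 + (2*1 + q) = -6 + (2 + q) = -4 + q)
√(Z(229) + (S(-8) + 1/(r(18) - 118))²) = √((-4 + 229) + ((-3 - 1*(-8)) + 1/(-10/18 - 118))²) = √(225 + ((-3 + 8) + 1/(-10*1/18 - 118))²) = √(225 + (5 + 1/(-5/9 - 118))²) = √(225 + (5 + 1/(-1067/9))²) = √(225 + (5 - 9/1067)²) = √(225 + (5326/1067)²) = √(225 + 28366276/1138489) = √(284526301/1138489) = √284526301/1067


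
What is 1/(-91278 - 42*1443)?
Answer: -1/151884 ≈ -6.5840e-6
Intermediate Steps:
1/(-91278 - 42*1443) = 1/(-91278 - 60606) = 1/(-151884) = -1/151884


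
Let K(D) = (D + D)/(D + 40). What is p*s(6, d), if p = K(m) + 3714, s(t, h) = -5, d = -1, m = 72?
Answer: -130035/7 ≈ -18576.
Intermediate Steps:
K(D) = 2*D/(40 + D) (K(D) = (2*D)/(40 + D) = 2*D/(40 + D))
p = 26007/7 (p = 2*72/(40 + 72) + 3714 = 2*72/112 + 3714 = 2*72*(1/112) + 3714 = 9/7 + 3714 = 26007/7 ≈ 3715.3)
p*s(6, d) = (26007/7)*(-5) = -130035/7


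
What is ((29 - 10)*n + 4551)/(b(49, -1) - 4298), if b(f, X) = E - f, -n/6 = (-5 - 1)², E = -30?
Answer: -149/1459 ≈ -0.10212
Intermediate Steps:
n = -216 (n = -6*(-5 - 1)² = -6*(-6)² = -6*36 = -216)
b(f, X) = -30 - f
((29 - 10)*n + 4551)/(b(49, -1) - 4298) = ((29 - 10)*(-216) + 4551)/((-30 - 1*49) - 4298) = (19*(-216) + 4551)/((-30 - 49) - 4298) = (-4104 + 4551)/(-79 - 4298) = 447/(-4377) = 447*(-1/4377) = -149/1459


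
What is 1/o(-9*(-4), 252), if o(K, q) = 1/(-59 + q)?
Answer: 193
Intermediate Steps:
1/o(-9*(-4), 252) = 1/(1/(-59 + 252)) = 1/(1/193) = 193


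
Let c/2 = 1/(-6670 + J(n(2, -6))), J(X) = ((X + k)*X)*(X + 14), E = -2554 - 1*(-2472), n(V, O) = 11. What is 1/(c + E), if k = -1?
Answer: -1960/160721 ≈ -0.012195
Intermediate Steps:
E = -82 (E = -2554 + 2472 = -82)
J(X) = X*(-1 + X)*(14 + X) (J(X) = ((X - 1)*X)*(X + 14) = ((-1 + X)*X)*(14 + X) = (X*(-1 + X))*(14 + X) = X*(-1 + X)*(14 + X))
c = -1/1960 (c = 2/(-6670 + 11*(-14 + 11² + 13*11)) = 2/(-6670 + 11*(-14 + 121 + 143)) = 2/(-6670 + 11*250) = 2/(-6670 + 2750) = 2/(-3920) = 2*(-1/3920) = -1/1960 ≈ -0.00051020)
1/(c + E) = 1/(-1/1960 - 82) = 1/(-160721/1960) = -1960/160721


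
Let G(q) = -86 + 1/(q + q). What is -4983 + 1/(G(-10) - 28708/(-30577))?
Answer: -259360065971/52048857 ≈ -4983.0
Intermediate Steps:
G(q) = -86 + 1/(2*q)
-4983 + 1/(G(-10) - 28708/(-30577)) = -4983 + 1/((-86 + (½)/(-10)) - 28708/(-30577)) = -4983 + 1/((-86 + (½)*(-⅒)) - 28708*(-1/30577)) = -4983 + 1/((-86 - 1/20) + 28708/30577) = -4983 + 1/(-1721/20 + 28708/30577) = -4983 + 1/(-52048857/611540) = -4983 - 611540/52048857 = -259360065971/52048857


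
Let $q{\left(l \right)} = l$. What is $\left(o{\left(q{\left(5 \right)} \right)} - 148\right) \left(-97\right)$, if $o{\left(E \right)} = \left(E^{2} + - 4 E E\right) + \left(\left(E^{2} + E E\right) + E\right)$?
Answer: $16296$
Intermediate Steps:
$o{\left(E \right)} = E - E^{2}$ ($o{\left(E \right)} = \left(E^{2} - 4 E^{2}\right) + \left(\left(E^{2} + E^{2}\right) + E\right) = - 3 E^{2} + \left(2 E^{2} + E\right) = - 3 E^{2} + \left(E + 2 E^{2}\right) = E - E^{2}$)
$\left(o{\left(q{\left(5 \right)} \right)} - 148\right) \left(-97\right) = \left(5 \left(1 - 5\right) - 148\right) \left(-97\right) = \left(5 \left(-4\right) - 148\right) \left(-97\right) = \left(-20 - 148\right) \left(-97\right) = \left(-168\right) \left(-97\right) = 16296$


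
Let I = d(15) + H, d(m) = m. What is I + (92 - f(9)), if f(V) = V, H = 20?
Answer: 118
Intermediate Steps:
I = 35 (I = 15 + 20 = 35)
I + (92 - f(9)) = 35 + (92 - 1*9) = 35 + (92 - 9) = 35 + 83 = 118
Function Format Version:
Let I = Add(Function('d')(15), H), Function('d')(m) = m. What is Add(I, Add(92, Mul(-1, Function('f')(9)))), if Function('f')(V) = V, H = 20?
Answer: 118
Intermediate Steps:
I = 35 (I = Add(15, 20) = 35)
Add(I, Add(92, Mul(-1, Function('f')(9)))) = Add(35, Add(92, Mul(-1, 9))) = Add(35, Add(92, -9)) = Add(35, 83) = 118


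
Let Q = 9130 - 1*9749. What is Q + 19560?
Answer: 18941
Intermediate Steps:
Q = -619 (Q = 9130 - 9749 = -619)
Q + 19560 = -619 + 19560 = 18941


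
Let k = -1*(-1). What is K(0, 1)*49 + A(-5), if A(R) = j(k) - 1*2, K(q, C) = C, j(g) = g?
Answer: 48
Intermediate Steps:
k = 1
A(R) = -1 (A(R) = 1 - 1*2 = 1 - 2 = -1)
K(0, 1)*49 + A(-5) = 1*49 - 1 = 49 - 1 = 48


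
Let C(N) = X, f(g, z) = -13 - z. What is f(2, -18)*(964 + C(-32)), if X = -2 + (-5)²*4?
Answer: 5310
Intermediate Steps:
X = 98 (X = -2 + 25*4 = -2 + 100 = 98)
C(N) = 98
f(2, -18)*(964 + C(-32)) = (-13 - 1*(-18))*(964 + 98) = (-13 + 18)*1062 = 5*1062 = 5310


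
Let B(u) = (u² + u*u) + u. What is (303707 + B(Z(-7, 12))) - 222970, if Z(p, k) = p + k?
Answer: 80792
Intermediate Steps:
Z(p, k) = k + p
B(u) = u + 2*u² (B(u) = (u² + u²) + u = 2*u² + u = u + 2*u²)
(303707 + B(Z(-7, 12))) - 222970 = (303707 + (12 - 7)*(1 + 2*(12 - 7))) - 222970 = (303707 + 5*(1 + 2*5)) - 222970 = (303707 + 5*(1 + 10)) - 222970 = (303707 + 5*11) - 222970 = (303707 + 55) - 222970 = 303762 - 222970 = 80792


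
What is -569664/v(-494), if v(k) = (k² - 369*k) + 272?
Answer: -94944/71099 ≈ -1.3354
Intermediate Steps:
v(k) = 272 + k² - 369*k
-569664/v(-494) = -569664/(272 + (-494)² - 369*(-494)) = -569664/(272 + 244036 + 182286) = -569664/426594 = -569664*1/426594 = -94944/71099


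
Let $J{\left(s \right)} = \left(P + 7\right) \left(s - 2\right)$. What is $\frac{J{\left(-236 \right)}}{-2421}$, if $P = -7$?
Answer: $0$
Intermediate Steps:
$J{\left(s \right)} = 0$ ($J{\left(s \right)} = \left(-7 + 7\right) \left(s - 2\right) = 0 \left(s - 2\right) = 0 \left(-2 + s\right) = 0$)
$\frac{J{\left(-236 \right)}}{-2421} = \frac{0}{-2421} = 0 \left(- \frac{1}{2421}\right) = 0$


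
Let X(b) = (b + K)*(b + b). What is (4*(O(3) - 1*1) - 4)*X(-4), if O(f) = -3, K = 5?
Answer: 160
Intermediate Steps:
X(b) = 2*b*(5 + b) (X(b) = (b + 5)*(b + b) = (5 + b)*(2*b) = 2*b*(5 + b))
(4*(O(3) - 1*1) - 4)*X(-4) = (4*(-3 - 1*1) - 4)*(2*(-4)*(5 - 4)) = (4*(-3 - 1) - 4)*(2*(-4)*1) = (4*(-4) - 4)*(-8) = (-16 - 4)*(-8) = -20*(-8) = 160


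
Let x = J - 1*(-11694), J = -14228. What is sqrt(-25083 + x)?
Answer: I*sqrt(27617) ≈ 166.18*I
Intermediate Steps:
x = -2534 (x = -14228 - 1*(-11694) = -14228 + 11694 = -2534)
sqrt(-25083 + x) = sqrt(-25083 - 2534) = sqrt(-27617) = I*sqrt(27617)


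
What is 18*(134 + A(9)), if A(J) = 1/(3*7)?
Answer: 16890/7 ≈ 2412.9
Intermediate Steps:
A(J) = 1/21
18*(134 + A(9)) = 18*(134 + 1/21) = 18*(2815/21) = 16890/7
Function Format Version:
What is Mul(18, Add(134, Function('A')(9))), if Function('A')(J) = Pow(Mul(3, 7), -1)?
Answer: Rational(16890, 7) ≈ 2412.9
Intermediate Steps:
Function('A')(J) = Rational(1, 21) (Function('A')(J) = Pow(21, -1) = Rational(1, 21))
Mul(18, Add(134, Function('A')(9))) = Mul(18, Add(134, Rational(1, 21))) = Mul(18, Rational(2815, 21)) = Rational(16890, 7)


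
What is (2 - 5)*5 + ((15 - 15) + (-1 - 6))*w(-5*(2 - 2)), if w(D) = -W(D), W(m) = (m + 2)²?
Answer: 13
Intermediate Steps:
W(m) = (2 + m)²
w(D) = -(2 + D)²
(2 - 5)*5 + ((15 - 15) + (-1 - 6))*w(-5*(2 - 2)) = (2 - 5)*5 + ((15 - 15) + (-1 - 6))*(-(2 - 5*(2 - 2))²) = -3*5 + (0 - 7)*(-(2 - 5*0)²) = -15 - (-7)*(2 + 0)² = -15 - (-7)*2² = -15 - (-7)*4 = -15 - 7*(-4) = -15 + 28 = 13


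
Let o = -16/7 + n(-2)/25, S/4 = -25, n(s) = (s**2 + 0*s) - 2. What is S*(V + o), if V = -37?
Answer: 27444/7 ≈ 3920.6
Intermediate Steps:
n(s) = -2 + s**2 (n(s) = (s**2 + 0) - 2 = s**2 - 2 = -2 + s**2)
S = -100 (S = 4*(-25) = -100)
o = -386/175 (o = -16/7 + (-2 + (-2)**2)/25 = -16*1/7 + (-2 + 4)*(1/25) = -16/7 + 2*(1/25) = -16/7 + 2/25 = -386/175 ≈ -2.2057)
S*(V + o) = -100*(-37 - 386/175) = -100*(-6861/175) = 27444/7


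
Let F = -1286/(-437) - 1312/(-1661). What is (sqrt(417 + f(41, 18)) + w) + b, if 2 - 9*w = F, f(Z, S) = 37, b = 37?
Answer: 240452705/6532713 + sqrt(454) ≈ 58.115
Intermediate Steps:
F = 2709390/725857 (F = -1286*(-1/437) - 1312*(-1/1661) = 1286/437 + 1312/1661 = 2709390/725857 ≈ 3.7327)
w = -1257676/6532713 (w = 2/9 - 1/9*2709390/725857 = 2/9 - 903130/2177571 = -1257676/6532713 ≈ -0.19252)
(sqrt(417 + f(41, 18)) + w) + b = (sqrt(417 + 37) - 1257676/6532713) + 37 = (sqrt(454) - 1257676/6532713) + 37 = (-1257676/6532713 + sqrt(454)) + 37 = 240452705/6532713 + sqrt(454)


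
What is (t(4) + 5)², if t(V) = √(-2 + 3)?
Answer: 36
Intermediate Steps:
t(V) = 1 (t(V) = √1 = 1)
(t(4) + 5)² = (1 + 5)² = 6² = 36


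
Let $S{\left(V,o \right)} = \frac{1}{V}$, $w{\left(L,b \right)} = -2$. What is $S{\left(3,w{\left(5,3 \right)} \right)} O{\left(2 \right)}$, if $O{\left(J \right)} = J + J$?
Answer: $\frac{4}{3} \approx 1.3333$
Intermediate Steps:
$O{\left(J \right)} = 2 J$
$S{\left(3,w{\left(5,3 \right)} \right)} O{\left(2 \right)} = \frac{2 \cdot 2}{3} = \frac{1}{3} \cdot 4 = \frac{4}{3}$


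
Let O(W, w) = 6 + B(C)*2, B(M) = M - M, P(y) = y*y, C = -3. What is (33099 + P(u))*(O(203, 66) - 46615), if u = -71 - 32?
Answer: -2037186172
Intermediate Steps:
u = -103
P(y) = y**2
B(M) = 0
O(W, w) = 6 (O(W, w) = 6 + 0*2 = 6 + 0 = 6)
(33099 + P(u))*(O(203, 66) - 46615) = (33099 + (-103)**2)*(6 - 46615) = (33099 + 10609)*(-46609) = 43708*(-46609) = -2037186172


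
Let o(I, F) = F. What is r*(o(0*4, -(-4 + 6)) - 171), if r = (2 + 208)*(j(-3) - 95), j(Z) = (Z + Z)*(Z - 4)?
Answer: 1925490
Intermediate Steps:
j(Z) = 2*Z*(-4 + Z) (j(Z) = (2*Z)*(-4 + Z) = 2*Z*(-4 + Z))
r = -11130 (r = (2 + 208)*(2*(-3)*(-4 - 3) - 95) = 210*(2*(-3)*(-7) - 95) = 210*(42 - 95) = 210*(-53) = -11130)
r*(o(0*4, -(-4 + 6)) - 171) = -11130*(-(-4 + 6) - 171) = -11130*(-1*2 - 171) = -11130*(-2 - 171) = -11130*(-173) = 1925490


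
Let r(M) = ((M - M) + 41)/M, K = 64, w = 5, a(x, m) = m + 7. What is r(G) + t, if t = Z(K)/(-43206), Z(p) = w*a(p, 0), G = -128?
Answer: -887963/2765184 ≈ -0.32112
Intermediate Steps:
a(x, m) = 7 + m
r(M) = 41/M (r(M) = (0 + 41)/M = 41/M)
Z(p) = 35 (Z(p) = 5*(7 + 0) = 5*7 = 35)
t = -35/43206 (t = 35/(-43206) = 35*(-1/43206) = -35/43206 ≈ -0.00081007)
r(G) + t = 41/(-128) - 35/43206 = 41*(-1/128) - 35/43206 = -41/128 - 35/43206 = -887963/2765184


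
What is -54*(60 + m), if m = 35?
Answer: -5130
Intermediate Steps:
-54*(60 + m) = -54*(60 + 35) = -54*95 = -5130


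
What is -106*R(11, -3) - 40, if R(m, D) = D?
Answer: 278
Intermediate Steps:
-106*R(11, -3) - 40 = -106*(-3) - 40 = 318 - 40 = 278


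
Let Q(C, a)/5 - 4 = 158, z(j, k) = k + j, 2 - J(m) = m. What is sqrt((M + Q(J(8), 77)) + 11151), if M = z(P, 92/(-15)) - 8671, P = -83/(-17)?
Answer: sqrt(213850905)/255 ≈ 57.348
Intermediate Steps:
J(m) = 2 - m
P = 83/17 (P = -83*(-1/17) = 83/17 ≈ 4.8824)
z(j, k) = j + k
Q(C, a) = 810 (Q(C, a) = 20 + 5*158 = 20 + 790 = 810)
M = -2211424/255 (M = (83/17 + 92/(-15)) - 8671 = (83/17 + 92*(-1/15)) - 8671 = (83/17 - 92/15) - 8671 = -319/255 - 8671 = -2211424/255 ≈ -8672.3)
sqrt((M + Q(J(8), 77)) + 11151) = sqrt((-2211424/255 + 810) + 11151) = sqrt(-2004874/255 + 11151) = sqrt(838631/255) = sqrt(213850905)/255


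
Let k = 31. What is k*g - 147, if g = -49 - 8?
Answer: -1914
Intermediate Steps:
g = -57
k*g - 147 = 31*(-57) - 147 = -1767 - 147 = -1914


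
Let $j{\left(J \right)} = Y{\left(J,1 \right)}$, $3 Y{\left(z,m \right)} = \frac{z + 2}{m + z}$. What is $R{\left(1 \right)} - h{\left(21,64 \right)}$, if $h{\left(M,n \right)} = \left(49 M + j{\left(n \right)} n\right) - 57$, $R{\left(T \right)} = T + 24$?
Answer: $- \frac{62963}{65} \approx -968.66$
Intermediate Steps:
$R{\left(T \right)} = 24 + T$
$Y{\left(z,m \right)} = \frac{2 + z}{3 \left(m + z\right)}$ ($Y{\left(z,m \right)} = \frac{\left(z + 2\right) \frac{1}{m + z}}{3} = \frac{\left(2 + z\right) \frac{1}{m + z}}{3} = \frac{\frac{1}{m + z} \left(2 + z\right)}{3} = \frac{2 + z}{3 \left(m + z\right)}$)
$j{\left(J \right)} = \frac{2 + J}{3 \left(1 + J\right)}$
$h{\left(M,n \right)} = -57 + 49 M + \frac{n \left(2 + n\right)}{3 \left(1 + n\right)}$ ($h{\left(M,n \right)} = \left(49 M + \frac{2 + n}{3 \left(1 + n\right)} n\right) - 57 = \left(49 M + \frac{n \left(2 + n\right)}{3 \left(1 + n\right)}\right) - 57 = -57 + 49 M + \frac{n \left(2 + n\right)}{3 \left(1 + n\right)}$)
$R{\left(1 \right)} - h{\left(21,64 \right)} = \left(24 + 1\right) - \frac{\left(1 + 64\right) \left(-57 + 49 \cdot 21\right) + \frac{1}{3} \cdot 64 \left(2 + 64\right)}{1 + 64} = 25 - \frac{65 \left(-57 + 1029\right) + \frac{1}{3} \cdot 64 \cdot 66}{65} = 25 - \frac{65 \cdot 972 + 1408}{65} = 25 - \frac{63180 + 1408}{65} = 25 - \frac{1}{65} \cdot 64588 = 25 - \frac{64588}{65} = - \frac{62963}{65}$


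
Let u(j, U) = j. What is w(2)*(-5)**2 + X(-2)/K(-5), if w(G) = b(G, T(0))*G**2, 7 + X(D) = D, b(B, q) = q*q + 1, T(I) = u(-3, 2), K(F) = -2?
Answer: 2009/2 ≈ 1004.5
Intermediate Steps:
T(I) = -3
b(B, q) = 1 + q**2 (b(B, q) = q**2 + 1 = 1 + q**2)
X(D) = -7 + D
w(G) = 10*G**2 (w(G) = (1 + (-3)**2)*G**2 = (1 + 9)*G**2 = 10*G**2)
w(2)*(-5)**2 + X(-2)/K(-5) = (10*2**2)*(-5)**2 + (-7 - 2)/(-2) = (10*4)*25 - 9*(-1/2) = 40*25 + 9/2 = 1000 + 9/2 = 2009/2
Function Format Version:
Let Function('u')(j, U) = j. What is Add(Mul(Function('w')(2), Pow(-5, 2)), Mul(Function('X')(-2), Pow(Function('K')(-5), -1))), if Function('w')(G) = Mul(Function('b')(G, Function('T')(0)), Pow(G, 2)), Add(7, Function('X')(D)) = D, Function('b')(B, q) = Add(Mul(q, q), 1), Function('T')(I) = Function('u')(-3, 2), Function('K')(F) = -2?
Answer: Rational(2009, 2) ≈ 1004.5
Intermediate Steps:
Function('T')(I) = -3
Function('b')(B, q) = Add(1, Pow(q, 2)) (Function('b')(B, q) = Add(Pow(q, 2), 1) = Add(1, Pow(q, 2)))
Function('X')(D) = Add(-7, D)
Function('w')(G) = Mul(10, Pow(G, 2)) (Function('w')(G) = Mul(Add(1, Pow(-3, 2)), Pow(G, 2)) = Mul(Add(1, 9), Pow(G, 2)) = Mul(10, Pow(G, 2)))
Add(Mul(Function('w')(2), Pow(-5, 2)), Mul(Function('X')(-2), Pow(Function('K')(-5), -1))) = Add(Mul(Mul(10, Pow(2, 2)), Pow(-5, 2)), Mul(Add(-7, -2), Pow(-2, -1))) = Add(Mul(Mul(10, 4), 25), Mul(-9, Rational(-1, 2))) = Add(Mul(40, 25), Rational(9, 2)) = Add(1000, Rational(9, 2)) = Rational(2009, 2)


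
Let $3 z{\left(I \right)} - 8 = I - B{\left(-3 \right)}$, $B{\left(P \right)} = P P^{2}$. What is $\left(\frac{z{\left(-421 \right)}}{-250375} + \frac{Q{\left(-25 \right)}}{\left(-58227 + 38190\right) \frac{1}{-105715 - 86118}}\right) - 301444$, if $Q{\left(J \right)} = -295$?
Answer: $- \frac{1526442272233031}{5016763875} \approx -3.0427 \cdot 10^{5}$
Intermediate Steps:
$B{\left(P \right)} = P^{3}$
$z{\left(I \right)} = \frac{35}{3} + \frac{I}{3}$ ($z{\left(I \right)} = \frac{8}{3} + \frac{I - \left(-3\right)^{3}}{3} = \frac{8}{3} + \frac{I - -27}{3} = \frac{8}{3} + \frac{I + 27}{3} = \frac{8}{3} + \frac{27 + I}{3} = \frac{8}{3} + \left(9 + \frac{I}{3}\right) = \frac{35}{3} + \frac{I}{3}$)
$\left(\frac{z{\left(-421 \right)}}{-250375} + \frac{Q{\left(-25 \right)}}{\left(-58227 + 38190\right) \frac{1}{-105715 - 86118}}\right) - 301444 = \left(\frac{\frac{35}{3} + \frac{1}{3} \left(-421\right)}{-250375} - \frac{295}{\left(-58227 + 38190\right) \frac{1}{-105715 - 86118}}\right) - 301444 = \left(\left(\frac{35}{3} - \frac{421}{3}\right) \left(- \frac{1}{250375}\right) - \frac{295}{\left(-20037\right) \frac{1}{-191833}}\right) - 301444 = \left(\left(- \frac{386}{3}\right) \left(- \frac{1}{250375}\right) - \frac{295}{\left(-20037\right) \left(- \frac{1}{191833}\right)}\right) - 301444 = \left(\frac{386}{751125} - \frac{295}{\frac{20037}{191833}}\right) - 301444 = \left(\frac{386}{751125} - \frac{56590735}{20037}\right) - 301444 = - \frac{14168902697531}{5016763875} - 301444 = - \frac{1526442272233031}{5016763875}$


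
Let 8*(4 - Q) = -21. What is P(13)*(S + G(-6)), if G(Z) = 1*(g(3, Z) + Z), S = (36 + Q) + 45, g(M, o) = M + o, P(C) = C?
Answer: 8177/8 ≈ 1022.1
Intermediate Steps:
Q = 53/8 (Q = 4 - ⅛*(-21) = 4 + 21/8 = 53/8 ≈ 6.6250)
S = 701/8 (S = (36 + 53/8) + 45 = 341/8 + 45 = 701/8 ≈ 87.625)
G(Z) = 3 + 2*Z (G(Z) = 1*((3 + Z) + Z) = 1*(3 + 2*Z) = 3 + 2*Z)
P(13)*(S + G(-6)) = 13*(701/8 + (3 + 2*(-6))) = 13*(701/8 + (3 - 12)) = 13*(701/8 - 9) = 13*(629/8) = 8177/8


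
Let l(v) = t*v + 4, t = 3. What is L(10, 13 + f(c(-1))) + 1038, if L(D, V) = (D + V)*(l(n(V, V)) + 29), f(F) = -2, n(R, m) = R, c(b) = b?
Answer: 2424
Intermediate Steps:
l(v) = 4 + 3*v (l(v) = 3*v + 4 = 4 + 3*v)
L(D, V) = (33 + 3*V)*(D + V) (L(D, V) = (D + V)*((4 + 3*V) + 29) = (D + V)*(33 + 3*V) = (33 + 3*V)*(D + V))
L(10, 13 + f(c(-1))) + 1038 = (3*(13 - 2)² + 33*10 + 33*(13 - 2) + 3*10*(13 - 2)) + 1038 = (3*11² + 330 + 33*11 + 3*10*11) + 1038 = (3*121 + 330 + 363 + 330) + 1038 = (363 + 330 + 363 + 330) + 1038 = 1386 + 1038 = 2424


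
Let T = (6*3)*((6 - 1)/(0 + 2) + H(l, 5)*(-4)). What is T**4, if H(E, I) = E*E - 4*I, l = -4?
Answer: 12296370321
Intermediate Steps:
H(E, I) = E**2 - 4*I
T = 333 (T = (6*3)*((6 - 1)/(0 + 2) + ((-4)**2 - 4*5)*(-4)) = 18*(5/2 + (16 - 20)*(-4)) = 18*(5*(1/2) - 4*(-4)) = 18*(5/2 + 16) = 18*(37/2) = 333)
T**4 = 333**4 = 12296370321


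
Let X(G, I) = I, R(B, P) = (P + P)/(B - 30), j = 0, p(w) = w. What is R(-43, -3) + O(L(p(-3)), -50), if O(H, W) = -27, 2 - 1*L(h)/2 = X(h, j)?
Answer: -1965/73 ≈ -26.918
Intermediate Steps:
R(B, P) = 2*P/(-30 + B) (R(B, P) = (2*P)/(-30 + B) = 2*P/(-30 + B))
L(h) = 4 (L(h) = 4 - 2*0 = 4 + 0 = 4)
R(-43, -3) + O(L(p(-3)), -50) = 2*(-3)/(-30 - 43) - 27 = 2*(-3)/(-73) - 27 = 2*(-3)*(-1/73) - 27 = 6/73 - 27 = -1965/73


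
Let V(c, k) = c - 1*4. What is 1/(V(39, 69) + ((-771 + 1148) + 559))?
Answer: 1/971 ≈ 0.0010299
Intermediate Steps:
V(c, k) = -4 + c (V(c, k) = c - 4 = -4 + c)
1/(V(39, 69) + ((-771 + 1148) + 559)) = 1/((-4 + 39) + ((-771 + 1148) + 559)) = 1/(35 + (377 + 559)) = 1/(35 + 936) = 1/971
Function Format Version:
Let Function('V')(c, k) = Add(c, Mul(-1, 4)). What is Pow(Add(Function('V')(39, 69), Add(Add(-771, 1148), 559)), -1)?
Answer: Rational(1, 971) ≈ 0.0010299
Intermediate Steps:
Function('V')(c, k) = Add(-4, c) (Function('V')(c, k) = Add(c, -4) = Add(-4, c))
Pow(Add(Function('V')(39, 69), Add(Add(-771, 1148), 559)), -1) = Pow(Add(Add(-4, 39), Add(Add(-771, 1148), 559)), -1) = Pow(Add(35, Add(377, 559)), -1) = Pow(Add(35, 936), -1) = Pow(971, -1) = Rational(1, 971)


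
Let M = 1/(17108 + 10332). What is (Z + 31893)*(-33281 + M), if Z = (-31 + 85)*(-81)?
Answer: -25131193954641/27440 ≈ -9.1586e+8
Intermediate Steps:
Z = -4374 (Z = 54*(-81) = -4374)
M = 1/27440 ≈ 3.6443e-5
(Z + 31893)*(-33281 + M) = (-4374 + 31893)*(-33281 + 1/27440) = 27519*(-913230639/27440) = -25131193954641/27440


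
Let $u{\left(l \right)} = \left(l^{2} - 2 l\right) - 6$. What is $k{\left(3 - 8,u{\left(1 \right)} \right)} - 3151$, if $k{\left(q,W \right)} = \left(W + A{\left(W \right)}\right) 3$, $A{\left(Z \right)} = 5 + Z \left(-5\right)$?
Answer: $-3052$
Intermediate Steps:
$A{\left(Z \right)} = 5 - 5 Z$
$u{\left(l \right)} = -6 + l^{2} - 2 l$
$k{\left(q,W \right)} = 15 - 12 W$ ($k{\left(q,W \right)} = \left(W - \left(-5 + 5 W\right)\right) 3 = \left(5 - 4 W\right) 3 = 15 - 12 W$)
$k{\left(3 - 8,u{\left(1 \right)} \right)} - 3151 = \left(15 - 12 \left(-6 + 1^{2} - 2\right)\right) - 3151 = \left(15 - 12 \left(-6 + 1 - 2\right)\right) - 3151 = \left(15 - -84\right) - 3151 = \left(15 + 84\right) - 3151 = 99 - 3151 = -3052$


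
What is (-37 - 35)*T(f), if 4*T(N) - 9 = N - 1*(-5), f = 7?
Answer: -378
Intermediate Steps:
T(N) = 7/2 + N/4 (T(N) = 9/4 + (N - 1*(-5))/4 = 9/4 + (N + 5)/4 = 9/4 + (5 + N)/4 = 9/4 + (5/4 + N/4) = 7/2 + N/4)
(-37 - 35)*T(f) = (-37 - 35)*(7/2 + (1/4)*7) = -72*(7/2 + 7/4) = -72*21/4 = -378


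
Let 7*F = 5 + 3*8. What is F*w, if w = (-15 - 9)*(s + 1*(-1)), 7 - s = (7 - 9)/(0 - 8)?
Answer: -4002/7 ≈ -571.71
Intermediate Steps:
F = 29/7 (F = (5 + 3*8)/7 = (5 + 24)/7 = (⅐)*29 = 29/7 ≈ 4.1429)
s = 27/4 (s = 7 - (7 - 9)/(0 - 8) = 7 - (-2)/(-8) = 7 - (-2)*(-1)/8 = 7 - 1*¼ = 7 - ¼ = 27/4 ≈ 6.7500)
w = -138 (w = (-15 - 9)*(27/4 + 1*(-1)) = -24*(27/4 - 1) = -24*23/4 = -138)
F*w = (29/7)*(-138) = -4002/7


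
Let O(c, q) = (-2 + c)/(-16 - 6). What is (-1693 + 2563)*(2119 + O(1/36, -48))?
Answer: 243356255/132 ≈ 1.8436e+6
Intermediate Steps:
O(c, q) = 1/11 - c/22 (O(c, q) = (-2 + c)/(-22) = (-2 + c)*(-1/22) = 1/11 - c/22)
(-1693 + 2563)*(2119 + O(1/36, -48)) = (-1693 + 2563)*(2119 + (1/11 - 1/22/36)) = 870*(2119 + (1/11 - 1/22*1/36)) = 870*(2119 + (1/11 - 1/792)) = 870*(2119 + 71/792) = 870*(1678319/792) = 243356255/132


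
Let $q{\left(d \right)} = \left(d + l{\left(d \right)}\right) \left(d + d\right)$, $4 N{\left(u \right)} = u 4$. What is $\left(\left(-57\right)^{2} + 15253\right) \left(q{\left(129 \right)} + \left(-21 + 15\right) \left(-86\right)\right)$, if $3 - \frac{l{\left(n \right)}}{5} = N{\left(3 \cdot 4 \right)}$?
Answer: $410522376$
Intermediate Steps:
$N{\left(u \right)} = u$ ($N{\left(u \right)} = \frac{u 4}{4} = \frac{4 u}{4} = u$)
$l{\left(n \right)} = -45$ ($l{\left(n \right)} = 15 - 5 \cdot 3 \cdot 4 = 15 - 60 = -45$)
$q{\left(d \right)} = 2 d \left(-45 + d\right)$ ($q{\left(d \right)} = \left(d - 45\right) \left(d + d\right) = \left(-45 + d\right) 2 d = 2 d \left(-45 + d\right)$)
$\left(\left(-57\right)^{2} + 15253\right) \left(q{\left(129 \right)} + \left(-21 + 15\right) \left(-86\right)\right) = \left(\left(-57\right)^{2} + 15253\right) \left(2 \cdot 129 \left(-45 + 129\right) + \left(-21 + 15\right) \left(-86\right)\right) = \left(3249 + 15253\right) \left(2 \cdot 129 \cdot 84 - -516\right) = 18502 \left(21672 + 516\right) = 18502 \cdot 22188 = 410522376$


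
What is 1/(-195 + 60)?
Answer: -1/135 ≈ -0.0074074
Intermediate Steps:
1/(-195 + 60) = 1/(-135) = -1/135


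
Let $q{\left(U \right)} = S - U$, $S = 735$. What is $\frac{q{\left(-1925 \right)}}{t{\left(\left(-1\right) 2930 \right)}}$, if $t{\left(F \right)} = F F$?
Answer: $\frac{133}{429245} \approx 0.00030985$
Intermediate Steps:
$q{\left(U \right)} = 735 - U$
$t{\left(F \right)} = F^{2}$
$\frac{q{\left(-1925 \right)}}{t{\left(\left(-1\right) 2930 \right)}} = \frac{735 - -1925}{\left(\left(-1\right) 2930\right)^{2}} = \frac{735 + 1925}{\left(-2930\right)^{2}} = \frac{2660}{8584900} = 2660 \cdot \frac{1}{8584900} = \frac{133}{429245}$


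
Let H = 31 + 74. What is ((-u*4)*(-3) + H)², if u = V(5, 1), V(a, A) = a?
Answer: 27225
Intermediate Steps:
u = 5
H = 105
((-u*4)*(-3) + H)² = ((-1*5*4)*(-3) + 105)² = (-5*4*(-3) + 105)² = (-20*(-3) + 105)² = (60 + 105)² = 165² = 27225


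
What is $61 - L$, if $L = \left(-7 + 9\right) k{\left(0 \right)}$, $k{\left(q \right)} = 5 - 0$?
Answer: $51$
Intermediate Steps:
$k{\left(q \right)} = 5$ ($k{\left(q \right)} = 5 + 0 = 5$)
$L = 10$ ($L = \left(-7 + 9\right) 5 = 2 \cdot 5 = 10$)
$61 - L = 61 - 10 = 51$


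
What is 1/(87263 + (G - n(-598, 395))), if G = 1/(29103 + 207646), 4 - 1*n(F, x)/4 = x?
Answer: 236749/21029703424 ≈ 1.1258e-5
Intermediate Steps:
n(F, x) = 16 - 4*x
G = 1/236749 ≈ 4.2239e-6
1/(87263 + (G - n(-598, 395))) = 1/(87263 + (1/236749 - (16 - 4*395))) = 1/(87263 + (1/236749 - (16 - 1580))) = 1/(87263 + (1/236749 - 1*(-1564))) = 1/(87263 + (1/236749 + 1564)) = 1/(87263 + 370275437/236749) = 1/(21029703424/236749) = 236749/21029703424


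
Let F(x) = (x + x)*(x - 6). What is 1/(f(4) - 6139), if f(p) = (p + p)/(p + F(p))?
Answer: -3/18419 ≈ -0.00016288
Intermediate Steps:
F(x) = 2*x*(-6 + x) (F(x) = (2*x)*(-6 + x) = 2*x*(-6 + x))
f(p) = 2*p/(p + 2*p*(-6 + p)) (f(p) = (p + p)/(p + 2*p*(-6 + p)) = (2*p)/(p + 2*p*(-6 + p)) = 2*p/(p + 2*p*(-6 + p)))
1/(f(4) - 6139) = 1/(2/(-11 + 2*4) - 6139) = 1/(2/(-11 + 8) - 6139) = 1/(2/(-3) - 6139) = 1/(2*(-⅓) - 6139) = 1/(-⅔ - 6139) = 1/(-18419/3) = -3/18419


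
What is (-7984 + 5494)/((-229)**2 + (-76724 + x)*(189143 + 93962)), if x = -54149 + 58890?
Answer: 415/3396449129 ≈ 1.2219e-7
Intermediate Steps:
x = 4741
(-7984 + 5494)/((-229)**2 + (-76724 + x)*(189143 + 93962)) = (-7984 + 5494)/((-229)**2 + (-76724 + 4741)*(189143 + 93962)) = -2490/(52441 - 71983*283105) = -2490/(52441 - 20378747215) = -2490/(-20378694774) = -2490*(-1/20378694774) = 415/3396449129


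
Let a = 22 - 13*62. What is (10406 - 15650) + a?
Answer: -6028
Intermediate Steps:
a = -784 (a = 22 - 806 = -784)
(10406 - 15650) + a = (10406 - 15650) - 784 = -5244 - 784 = -6028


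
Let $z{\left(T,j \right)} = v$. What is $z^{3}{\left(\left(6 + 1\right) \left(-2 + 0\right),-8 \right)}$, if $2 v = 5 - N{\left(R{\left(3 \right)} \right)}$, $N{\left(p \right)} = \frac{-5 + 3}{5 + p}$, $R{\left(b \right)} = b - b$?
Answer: $\frac{19683}{1000} \approx 19.683$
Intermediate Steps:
$R{\left(b \right)} = 0$
$N{\left(p \right)} = - \frac{2}{5 + p}$
$v = \frac{27}{10}$ ($v = \frac{5 - - \frac{2}{5 + 0}}{2} = \frac{5 - - \frac{2}{5}}{2} = \frac{5 + \frac{2}{5}}{2} = \frac{1}{2} \cdot \frac{27}{5} = \frac{27}{10} \approx 2.7$)
$z{\left(T,j \right)} = \frac{27}{10}$
$z^{3}{\left(\left(6 + 1\right) \left(-2 + 0\right),-8 \right)} = \left(\frac{27}{10}\right)^{3} = \frac{19683}{1000}$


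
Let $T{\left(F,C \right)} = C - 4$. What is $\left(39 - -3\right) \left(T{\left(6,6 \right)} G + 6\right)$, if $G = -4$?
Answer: $-84$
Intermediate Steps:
$T{\left(F,C \right)} = -4 + C$ ($T{\left(F,C \right)} = C - 4 = -4 + C$)
$\left(39 - -3\right) \left(T{\left(6,6 \right)} G + 6\right) = \left(39 - -3\right) \left(\left(-4 + 6\right) \left(-4\right) + 6\right) = \left(39 + \left(-3 + 6\right)\right) \left(2 \left(-4\right) + 6\right) = \left(39 + 3\right) \left(-8 + 6\right) = 42 \left(-2\right) = -84$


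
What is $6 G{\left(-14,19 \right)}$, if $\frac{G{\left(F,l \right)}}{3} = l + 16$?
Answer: $630$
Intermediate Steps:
$G{\left(F,l \right)} = 48 + 3 l$ ($G{\left(F,l \right)} = 3 \left(l + 16\right) = 3 \left(16 + l\right) = 48 + 3 l$)
$6 G{\left(-14,19 \right)} = 6 \left(48 + 3 \cdot 19\right) = 6 \left(48 + 57\right) = 6 \cdot 105 = 630$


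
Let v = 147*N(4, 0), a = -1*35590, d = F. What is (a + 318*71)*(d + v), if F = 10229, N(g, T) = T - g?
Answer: -125448692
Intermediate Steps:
d = 10229
a = -35590
v = -588 (v = 147*(0 - 1*4) = 147*(0 - 4) = 147*(-4) = -588)
(a + 318*71)*(d + v) = (-35590 + 318*71)*(10229 - 588) = (-35590 + 22578)*9641 = -13012*9641 = -125448692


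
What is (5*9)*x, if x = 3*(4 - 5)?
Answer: -135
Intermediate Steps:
x = -3 (x = 3*(-1) = -3)
(5*9)*x = (5*9)*(-3) = 45*(-3) = -135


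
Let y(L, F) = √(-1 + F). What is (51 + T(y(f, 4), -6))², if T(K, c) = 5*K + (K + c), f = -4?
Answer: 2133 + 540*√3 ≈ 3068.3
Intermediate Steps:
T(K, c) = c + 6*K
(51 + T(y(f, 4), -6))² = (51 + (-6 + 6*√(-1 + 4)))² = (51 + (-6 + 6*√3))² = (45 + 6*√3)²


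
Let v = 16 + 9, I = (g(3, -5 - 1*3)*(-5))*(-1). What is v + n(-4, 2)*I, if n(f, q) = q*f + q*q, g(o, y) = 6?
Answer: -95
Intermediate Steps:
I = 30 (I = (6*(-5))*(-1) = -30*(-1) = 30)
n(f, q) = q**2 + f*q (n(f, q) = f*q + q**2 = q**2 + f*q)
v = 25
v + n(-4, 2)*I = 25 + (2*(-4 + 2))*30 = 25 + (2*(-2))*30 = 25 - 4*30 = 25 - 120 = -95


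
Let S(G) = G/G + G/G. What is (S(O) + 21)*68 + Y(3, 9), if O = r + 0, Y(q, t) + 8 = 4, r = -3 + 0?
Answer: 1560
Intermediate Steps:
r = -3
Y(q, t) = -4 (Y(q, t) = -8 + 4 = -4)
O = -3 (O = -3 + 0 = -3)
S(G) = 2 (S(G) = 1 + 1 = 2)
(S(O) + 21)*68 + Y(3, 9) = (2 + 21)*68 - 4 = 23*68 - 4 = 1564 - 4 = 1560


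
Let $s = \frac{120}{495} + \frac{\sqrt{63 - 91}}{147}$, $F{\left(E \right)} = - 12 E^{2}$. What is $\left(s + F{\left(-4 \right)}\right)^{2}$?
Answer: $\frac{4578316276}{124509} - \frac{3616 i \sqrt{7}}{693} \approx 36771.0 - 13.805 i$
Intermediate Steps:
$s = \frac{8}{33} + \frac{2 i \sqrt{7}}{147}$ ($s = 120 \cdot \frac{1}{495} + \sqrt{-28} \cdot \frac{1}{147} = \frac{8}{33} + 2 i \sqrt{7} \cdot \frac{1}{147} = \frac{8}{33} + \frac{2 i \sqrt{7}}{147} \approx 0.24242 + 0.035997 i$)
$\left(s + F{\left(-4 \right)}\right)^{2} = \left(\left(\frac{8}{33} + \frac{2 i \sqrt{7}}{147}\right) - 12 \left(-4\right)^{2}\right)^{2} = \left(\left(\frac{8}{33} + \frac{2 i \sqrt{7}}{147}\right) - 192\right)^{2} = \left(- \frac{6328}{33} + \frac{2 i \sqrt{7}}{147}\right)^{2}$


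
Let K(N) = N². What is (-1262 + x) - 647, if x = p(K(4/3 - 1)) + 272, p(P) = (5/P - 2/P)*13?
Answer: -1286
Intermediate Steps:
p(P) = 39/P (p(P) = (3/P)*13 = 39/P)
x = 623 (x = 39/((4/3 - 1)²) + 272 = 39/((⅓)²) + 272 = 39/(⅑) + 272 = 39*9 + 272 = 351 + 272 = 623)
(-1262 + x) - 647 = (-1262 + 623) - 647 = -639 - 647 = -1286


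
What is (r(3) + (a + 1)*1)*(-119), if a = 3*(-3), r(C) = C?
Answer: 595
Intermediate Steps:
a = -9
(r(3) + (a + 1)*1)*(-119) = (3 + (-9 + 1)*1)*(-119) = (3 - 8*1)*(-119) = (3 - 8)*(-119) = -5*(-119) = 595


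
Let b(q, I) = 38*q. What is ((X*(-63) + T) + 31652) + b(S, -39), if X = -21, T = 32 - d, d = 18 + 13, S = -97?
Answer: 29290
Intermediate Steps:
d = 31
T = 1 (T = 32 - 1*31 = 32 - 31 = 1)
((X*(-63) + T) + 31652) + b(S, -39) = ((-21*(-63) + 1) + 31652) + 38*(-97) = ((1323 + 1) + 31652) - 3686 = (1324 + 31652) - 3686 = 32976 - 3686 = 29290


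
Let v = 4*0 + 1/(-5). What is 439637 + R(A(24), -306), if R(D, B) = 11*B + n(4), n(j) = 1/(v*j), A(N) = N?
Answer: 1745079/4 ≈ 4.3627e+5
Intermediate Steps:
v = -⅕ (v = 0 + 1*(-⅕) = 0 - ⅕ = -⅕ ≈ -0.20000)
n(j) = -5/j (n(j) = 1/((-⅕)*j) = -5/j)
R(D, B) = -5/4 + 11*B (R(D, B) = 11*B - 5/4 = -5/4 + 11*B)
439637 + R(A(24), -306) = 439637 + (-5/4 + 11*(-306)) = 439637 + (-5/4 - 3366) = 439637 - 13469/4 = 1745079/4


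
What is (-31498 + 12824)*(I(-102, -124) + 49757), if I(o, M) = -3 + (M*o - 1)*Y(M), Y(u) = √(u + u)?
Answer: -929106196 - 472340156*I*√62 ≈ -9.2911e+8 - 3.7192e+9*I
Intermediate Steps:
Y(u) = √2*√u (Y(u) = √(2*u) = √2*√u)
I(o, M) = -3 + √2*√M*(-1 + M*o) (I(o, M) = -3 + (M*o - 1)*(√2*√M) = -3 + (-1 + M*o)*(√2*√M) = -3 + √2*√M*(-1 + M*o))
(-31498 + 12824)*(I(-102, -124) + 49757) = (-31498 + 12824)*((-3 - √2*√(-124) - 102*√2*(-124)^(3/2)) + 49757) = -18674*((-3 - √2*2*I*√31 - 102*√2*(-248*I*√31)) + 49757) = -18674*((-3 - 2*I*√62 + 25296*I*√62) + 49757) = -18674*((-3 + 25294*I*√62) + 49757) = -18674*(49754 + 25294*I*√62) = -929106196 - 472340156*I*√62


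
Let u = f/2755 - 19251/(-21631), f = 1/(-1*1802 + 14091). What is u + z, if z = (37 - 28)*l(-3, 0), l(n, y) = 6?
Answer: 40198306750006/732343354045 ≈ 54.890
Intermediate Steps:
f = 1/12289 (f = 1/(-1802 + 14091) = 1/12289 ≈ 8.1374e-5)
u = 651765631576/732343354045 (u = (1/12289)/2755 - 19251/(-21631) = (1/12289)*(1/2755) - 19251*(-1/21631) = 1/33856195 + 19251/21631 = 651765631576/732343354045 ≈ 0.88997)
z = 54 (z = (37 - 28)*6 = 9*6 = 54)
u + z = 651765631576/732343354045 + 54 = 40198306750006/732343354045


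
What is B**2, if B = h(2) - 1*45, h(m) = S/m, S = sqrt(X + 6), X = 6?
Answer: (45 - sqrt(3))**2 ≈ 1872.1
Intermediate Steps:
S = 2*sqrt(3) (S = sqrt(6 + 6) = sqrt(12) = 2*sqrt(3) ≈ 3.4641)
h(m) = 2*sqrt(3)/m (h(m) = (2*sqrt(3))/m = 2*sqrt(3)/m)
B = -45 + sqrt(3) (B = 2*sqrt(3)/2 - 1*45 = 2*sqrt(3)*(1/2) - 45 = sqrt(3) - 45 = -45 + sqrt(3) ≈ -43.268)
B**2 = (-45 + sqrt(3))**2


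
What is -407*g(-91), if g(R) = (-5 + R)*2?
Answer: 78144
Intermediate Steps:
g(R) = -10 + 2*R
-407*g(-91) = -407*(-10 + 2*(-91)) = -407*(-10 - 182) = -407*(-192) = 78144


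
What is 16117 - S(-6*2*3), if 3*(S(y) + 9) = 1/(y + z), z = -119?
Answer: 7498591/465 ≈ 16126.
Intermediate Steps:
S(y) = -9 + 1/(3*(-119 + y)) (S(y) = -9 + 1/(3*(y - 119)) = -9 + 1/(3*(-119 + y)))
16117 - S(-6*2*3) = 16117 - (3214 - 27*(-6*2)*3)/(3*(-119 - 6*2*3)) = 16117 - (3214 - (-324)*3)/(3*(-119 - 12*3)) = 16117 - (3214 - 27*(-36))/(3*(-119 - 36)) = 16117 - (3214 + 972)/(3*(-155)) = 16117 - (-1)*4186/(3*155) = 16117 - 1*(-4186/465) = 16117 + 4186/465 = 7498591/465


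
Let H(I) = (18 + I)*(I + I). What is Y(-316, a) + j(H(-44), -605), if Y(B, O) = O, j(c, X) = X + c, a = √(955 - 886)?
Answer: 1683 + √69 ≈ 1691.3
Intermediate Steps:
a = √69 ≈ 8.3066
H(I) = 2*I*(18 + I) (H(I) = (18 + I)*(2*I) = 2*I*(18 + I))
Y(-316, a) + j(H(-44), -605) = √69 + (-605 + 2*(-44)*(18 - 44)) = √69 + (-605 + 2*(-44)*(-26)) = √69 + (-605 + 2288) = √69 + 1683 = 1683 + √69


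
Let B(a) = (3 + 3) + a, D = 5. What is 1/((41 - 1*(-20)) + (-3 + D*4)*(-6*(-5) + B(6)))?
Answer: 1/775 ≈ 0.0012903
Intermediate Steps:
B(a) = 6 + a
1/((41 - 1*(-20)) + (-3 + D*4)*(-6*(-5) + B(6))) = 1/((41 - 1*(-20)) + (-3 + 5*4)*(-6*(-5) + (6 + 6))) = 1/((41 + 20) + (-3 + 20)*(30 + 12)) = 1/(61 + 17*42) = 1/(61 + 714) = 1/775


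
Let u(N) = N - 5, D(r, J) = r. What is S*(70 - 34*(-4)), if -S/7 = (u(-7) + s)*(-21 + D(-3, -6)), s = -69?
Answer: -2803248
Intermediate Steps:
u(N) = -5 + N
S = -13608 (S = -7*((-5 - 7) - 69)*(-21 - 3) = -7*(-12 - 69)*(-24) = -(-567)*(-24) = -7*1944 = -13608)
S*(70 - 34*(-4)) = -13608*(70 - 34*(-4)) = -13608*(70 + 136) = -13608*206 = -2803248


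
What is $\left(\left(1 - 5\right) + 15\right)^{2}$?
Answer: $121$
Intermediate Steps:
$\left(\left(1 - 5\right) + 15\right)^{2} = \left(-4 + 15\right)^{2} = 11^{2} = 121$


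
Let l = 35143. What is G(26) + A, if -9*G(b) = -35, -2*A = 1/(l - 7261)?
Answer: 216859/55764 ≈ 3.8889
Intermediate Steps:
A = -1/55764 (A = -1/(2*(35143 - 7261)) = -1/2/27882 = -1/2*1/27882 = -1/55764 ≈ -1.7933e-5)
G(b) = 35/9 (G(b) = -1/9*(-35) = 35/9)
G(26) + A = 35/9 - 1/55764 = 216859/55764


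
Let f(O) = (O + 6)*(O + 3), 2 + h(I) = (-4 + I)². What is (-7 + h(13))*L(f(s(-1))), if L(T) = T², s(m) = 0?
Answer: 23328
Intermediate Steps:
h(I) = -2 + (-4 + I)²
f(O) = (3 + O)*(6 + O) (f(O) = (6 + O)*(3 + O) = (3 + O)*(6 + O))
(-7 + h(13))*L(f(s(-1))) = (-7 + (-2 + (-4 + 13)²))*(18 + 0² + 9*0)² = (-7 + (-2 + 9²))*(18 + 0 + 0)² = (-7 + (-2 + 81))*18² = (-7 + 79)*324 = 72*324 = 23328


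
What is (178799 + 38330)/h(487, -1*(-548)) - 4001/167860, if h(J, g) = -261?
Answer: -36448318201/43811460 ≈ -831.94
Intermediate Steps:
(178799 + 38330)/h(487, -1*(-548)) - 4001/167860 = (178799 + 38330)/(-261) - 4001/167860 = 217129*(-1/261) - 4001*1/167860 = -217129/261 - 4001/167860 = -36448318201/43811460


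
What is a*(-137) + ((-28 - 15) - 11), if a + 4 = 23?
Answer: -2657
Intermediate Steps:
a = 19 (a = -4 + 23 = 19)
a*(-137) + ((-28 - 15) - 11) = 19*(-137) + ((-28 - 15) - 11) = -2603 + (-43 - 11) = -2603 - 54 = -2657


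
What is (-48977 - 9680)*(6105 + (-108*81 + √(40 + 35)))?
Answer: 155030451 - 293285*√3 ≈ 1.5452e+8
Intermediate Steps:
(-48977 - 9680)*(6105 + (-108*81 + √(40 + 35))) = -58657*(6105 + (-8748 + √75)) = -58657*(6105 + (-8748 + 5*√3)) = -58657*(-2643 + 5*√3) = 155030451 - 293285*√3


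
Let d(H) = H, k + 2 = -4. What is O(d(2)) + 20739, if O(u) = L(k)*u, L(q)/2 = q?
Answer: 20715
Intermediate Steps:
k = -6 (k = -2 - 4 = -6)
L(q) = 2*q
O(u) = -12*u (O(u) = (2*(-6))*u = -12*u)
O(d(2)) + 20739 = -12*2 + 20739 = -24 + 20739 = 20715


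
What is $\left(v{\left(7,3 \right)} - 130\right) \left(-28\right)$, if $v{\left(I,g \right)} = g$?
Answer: $3556$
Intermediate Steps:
$\left(v{\left(7,3 \right)} - 130\right) \left(-28\right) = \left(3 - 130\right) \left(-28\right) = \left(-127\right) \left(-28\right) = 3556$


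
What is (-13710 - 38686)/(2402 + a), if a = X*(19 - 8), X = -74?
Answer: -13099/397 ≈ -32.995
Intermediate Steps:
a = -814 (a = -74*(19 - 8) = -74*11 = -814)
(-13710 - 38686)/(2402 + a) = (-13710 - 38686)/(2402 - 814) = -52396/1588 = -52396*1/1588 = -13099/397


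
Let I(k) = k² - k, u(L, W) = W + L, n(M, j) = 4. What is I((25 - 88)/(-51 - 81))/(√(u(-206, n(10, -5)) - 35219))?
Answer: 161*I*√35421/22858352 ≈ 0.0013256*I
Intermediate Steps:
u(L, W) = L + W
I((25 - 88)/(-51 - 81))/(√(u(-206, n(10, -5)) - 35219)) = (((25 - 88)/(-51 - 81))*(-1 + (25 - 88)/(-51 - 81)))/(√((-206 + 4) - 35219)) = ((-63/(-132))*(-1 - 63/(-132)))/(√(-202 - 35219)) = ((-63*(-1/132))*(-1 - 63*(-1/132)))/(√(-35421)) = (21*(-1 + 21/44)/44)/((I*√35421)) = ((21/44)*(-23/44))*(-I*√35421/35421) = -(-161)*I*√35421/22858352 = 161*I*√35421/22858352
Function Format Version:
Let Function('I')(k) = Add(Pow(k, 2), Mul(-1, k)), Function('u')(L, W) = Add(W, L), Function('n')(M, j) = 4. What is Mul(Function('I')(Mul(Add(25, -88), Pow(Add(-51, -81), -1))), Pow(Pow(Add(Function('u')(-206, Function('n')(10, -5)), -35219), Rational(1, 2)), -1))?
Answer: Mul(Rational(161, 22858352), I, Pow(35421, Rational(1, 2))) ≈ Mul(0.0013256, I)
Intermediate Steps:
Function('u')(L, W) = Add(L, W)
Mul(Function('I')(Mul(Add(25, -88), Pow(Add(-51, -81), -1))), Pow(Pow(Add(Function('u')(-206, Function('n')(10, -5)), -35219), Rational(1, 2)), -1)) = Mul(Mul(Mul(Add(25, -88), Pow(Add(-51, -81), -1)), Add(-1, Mul(Add(25, -88), Pow(Add(-51, -81), -1)))), Pow(Pow(Add(Add(-206, 4), -35219), Rational(1, 2)), -1)) = Mul(Mul(Mul(-63, Pow(-132, -1)), Add(-1, Mul(-63, Pow(-132, -1)))), Pow(Pow(Add(-202, -35219), Rational(1, 2)), -1)) = Mul(Mul(Mul(-63, Rational(-1, 132)), Add(-1, Mul(-63, Rational(-1, 132)))), Pow(Pow(-35421, Rational(1, 2)), -1)) = Mul(Mul(Rational(21, 44), Add(-1, Rational(21, 44))), Pow(Mul(I, Pow(35421, Rational(1, 2))), -1)) = Mul(Mul(Rational(21, 44), Rational(-23, 44)), Mul(Rational(-1, 35421), I, Pow(35421, Rational(1, 2)))) = Mul(Rational(-483, 1936), Mul(Rational(-1, 35421), I, Pow(35421, Rational(1, 2)))) = Mul(Rational(161, 22858352), I, Pow(35421, Rational(1, 2)))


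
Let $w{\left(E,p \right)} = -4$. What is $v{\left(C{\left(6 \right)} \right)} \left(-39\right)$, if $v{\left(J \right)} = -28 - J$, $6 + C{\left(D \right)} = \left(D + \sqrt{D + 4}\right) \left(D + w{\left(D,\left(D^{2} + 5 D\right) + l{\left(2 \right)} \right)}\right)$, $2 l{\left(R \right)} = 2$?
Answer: $1326 + 78 \sqrt{10} \approx 1572.7$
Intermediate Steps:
$l{\left(R \right)} = 1$ ($l{\left(R \right)} = \frac{1}{2} \cdot 2 = 1$)
$C{\left(D \right)} = -6 + \left(-4 + D\right) \left(D + \sqrt{4 + D}\right)$ ($C{\left(D \right)} = -6 + \left(D + \sqrt{D + 4}\right) \left(D - 4\right) = -6 + \left(D + \sqrt{4 + D}\right) \left(-4 + D\right) = -6 + \left(-4 + D\right) \left(D + \sqrt{4 + D}\right)$)
$v{\left(C{\left(6 \right)} \right)} \left(-39\right) = \left(-28 - \left(-6 + 6^{2} - 24 - 4 \sqrt{4 + 6} + 6 \sqrt{4 + 6}\right)\right) \left(-39\right) = \left(-28 - \left(-6 + 36 - 24 - 4 \sqrt{10} + 6 \sqrt{10}\right)\right) \left(-39\right) = \left(-28 - \left(6 + 2 \sqrt{10}\right)\right) \left(-39\right) = \left(-34 - 2 \sqrt{10}\right) \left(-39\right) = 1326 + 78 \sqrt{10}$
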